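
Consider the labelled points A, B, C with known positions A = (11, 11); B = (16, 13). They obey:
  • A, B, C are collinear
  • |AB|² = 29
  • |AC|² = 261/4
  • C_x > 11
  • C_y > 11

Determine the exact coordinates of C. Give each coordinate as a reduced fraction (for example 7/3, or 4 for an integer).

1. C_x = 37/2  [[A, B, C are collinear ⇒ -2x+5y-33=0] ∩ [|C−(11, 11)|²=261/4]]
2. C_y = 14  [[A, B, C are collinear ⇒ -2x+5y-33=0] ∩ [|C−(11, 11)|²=261/4]]
   so C = (37/2, 14)

C = (37/2, 14)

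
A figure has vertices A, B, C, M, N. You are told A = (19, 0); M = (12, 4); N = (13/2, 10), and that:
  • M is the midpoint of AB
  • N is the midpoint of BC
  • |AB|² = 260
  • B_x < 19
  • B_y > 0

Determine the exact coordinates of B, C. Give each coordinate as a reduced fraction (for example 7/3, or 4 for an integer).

1. B_x = 5  [B = 2·M−A = 2·(12, 4)−(19, 0)]
2. B_y = 8  [B = 2·M−A = 2·(12, 4)−(19, 0)]
   so B = (5, 8)
3. C_x = 8  [C = 2·N−B = 2·(13/2, 10)−(5, 8)]
4. C_y = 12  [C = 2·N−B = 2·(13/2, 10)−(5, 8)]
   so C = (8, 12)

B = (5, 8)
C = (8, 12)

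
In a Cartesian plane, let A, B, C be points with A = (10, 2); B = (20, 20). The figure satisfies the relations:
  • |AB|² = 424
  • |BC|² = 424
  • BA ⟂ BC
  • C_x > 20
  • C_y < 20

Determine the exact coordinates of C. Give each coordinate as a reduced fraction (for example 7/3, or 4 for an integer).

C = (38, 10)

1. C_x = 38  [[BA ⟂ BC ⇒ -10x-18y+560=0] ∩ [|C−(20, 20)|²=424]]
2. C_y = 10  [[BA ⟂ BC ⇒ -10x-18y+560=0] ∩ [|C−(20, 20)|²=424]]
   so C = (38, 10)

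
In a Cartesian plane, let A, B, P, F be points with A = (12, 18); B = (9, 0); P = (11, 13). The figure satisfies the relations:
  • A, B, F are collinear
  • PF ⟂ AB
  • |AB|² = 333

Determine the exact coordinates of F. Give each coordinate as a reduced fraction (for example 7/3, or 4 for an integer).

F = (413/37, 480/37)

1. F_x = 413/37  [[A, B, F are collinear ⇒ 18x-3y-162=0] ∩ [PF ⟂ AB ⇒ -3x-18y+267=0]]
2. F_y = 480/37  [[A, B, F are collinear ⇒ 18x-3y-162=0] ∩ [PF ⟂ AB ⇒ -3x-18y+267=0]]
   so F = (413/37, 480/37)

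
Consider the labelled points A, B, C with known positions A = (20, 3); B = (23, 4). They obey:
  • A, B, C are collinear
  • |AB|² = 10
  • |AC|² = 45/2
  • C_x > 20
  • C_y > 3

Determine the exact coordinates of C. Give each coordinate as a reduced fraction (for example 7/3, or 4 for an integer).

1. C_x = 49/2  [[A, B, C are collinear ⇒ -1x+3y+11=0] ∩ [|C−(20, 3)|²=45/2]]
2. C_y = 9/2  [[A, B, C are collinear ⇒ -1x+3y+11=0] ∩ [|C−(20, 3)|²=45/2]]
   so C = (49/2, 9/2)

C = (49/2, 9/2)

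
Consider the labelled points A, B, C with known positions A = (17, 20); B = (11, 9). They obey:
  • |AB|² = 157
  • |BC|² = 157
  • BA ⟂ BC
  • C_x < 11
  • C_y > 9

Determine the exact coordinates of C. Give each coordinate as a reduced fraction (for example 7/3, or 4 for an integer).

C = (0, 15)

1. C_x = 0  [[BA ⟂ BC ⇒ 6x+11y-165=0] ∩ [|C−(11, 9)|²=157]]
2. C_y = 15  [[BA ⟂ BC ⇒ 6x+11y-165=0] ∩ [|C−(11, 9)|²=157]]
   so C = (0, 15)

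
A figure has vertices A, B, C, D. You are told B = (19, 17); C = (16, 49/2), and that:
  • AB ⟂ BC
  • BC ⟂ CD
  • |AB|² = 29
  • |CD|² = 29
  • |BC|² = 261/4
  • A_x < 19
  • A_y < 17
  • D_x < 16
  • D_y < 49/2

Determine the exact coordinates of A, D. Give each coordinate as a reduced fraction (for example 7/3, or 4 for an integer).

A = (14, 15)
D = (11, 45/2)

1. A_x = 14  [[AB ⟂ BC ⇒ 3x-15/2y+141/2=0] ∩ [|A−(19, 17)|²=29]]
2. A_y = 15  [[AB ⟂ BC ⇒ 3x-15/2y+141/2=0] ∩ [|A−(19, 17)|²=29]]
   so A = (14, 15)
3. D_x = 11  [[BC ⟂ CD ⇒ -3x+15/2y-543/4=0] ∩ [|D−(16, 49/2)|²=29]]
4. D_y = 45/2  [[BC ⟂ CD ⇒ -3x+15/2y-543/4=0] ∩ [|D−(16, 49/2)|²=29]]
   so D = (11, 45/2)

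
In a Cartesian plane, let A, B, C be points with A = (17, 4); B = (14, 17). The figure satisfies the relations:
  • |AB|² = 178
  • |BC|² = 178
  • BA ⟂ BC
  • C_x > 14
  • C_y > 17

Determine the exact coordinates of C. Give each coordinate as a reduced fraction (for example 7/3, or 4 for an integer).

C = (27, 20)

1. C_x = 27  [[BA ⟂ BC ⇒ 3x-13y+179=0] ∩ [|C−(14, 17)|²=178]]
2. C_y = 20  [[BA ⟂ BC ⇒ 3x-13y+179=0] ∩ [|C−(14, 17)|²=178]]
   so C = (27, 20)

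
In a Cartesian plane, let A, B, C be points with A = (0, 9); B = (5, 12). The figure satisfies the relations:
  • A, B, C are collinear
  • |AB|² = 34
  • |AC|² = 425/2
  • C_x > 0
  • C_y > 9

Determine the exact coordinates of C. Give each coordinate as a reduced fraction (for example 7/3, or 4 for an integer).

1. C_x = 25/2  [[A, B, C are collinear ⇒ -3x+5y-45=0] ∩ [|C−(0, 9)|²=425/2]]
2. C_y = 33/2  [[A, B, C are collinear ⇒ -3x+5y-45=0] ∩ [|C−(0, 9)|²=425/2]]
   so C = (25/2, 33/2)

C = (25/2, 33/2)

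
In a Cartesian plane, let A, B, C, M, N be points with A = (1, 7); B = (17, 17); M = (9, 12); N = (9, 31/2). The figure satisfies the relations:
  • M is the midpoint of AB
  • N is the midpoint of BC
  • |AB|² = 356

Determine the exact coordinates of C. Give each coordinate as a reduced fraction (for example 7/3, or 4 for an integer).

1. C_x = 1  [C = 2·N−B = 2·(9, 31/2)−(17, 17)]
2. C_y = 14  [C = 2·N−B = 2·(9, 31/2)−(17, 17)]
   so C = (1, 14)

C = (1, 14)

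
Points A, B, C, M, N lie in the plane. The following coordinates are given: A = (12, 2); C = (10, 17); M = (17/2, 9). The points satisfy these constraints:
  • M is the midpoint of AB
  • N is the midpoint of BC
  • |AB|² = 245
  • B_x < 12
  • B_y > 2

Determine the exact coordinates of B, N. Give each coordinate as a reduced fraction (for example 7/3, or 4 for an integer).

1. B_x = 5  [B = 2·M−A = 2·(17/2, 9)−(12, 2)]
2. B_y = 16  [B = 2·M−A = 2·(17/2, 9)−(12, 2)]
   so B = (5, 16)
3. N_x = 15/2  [2·N = B+C = (5, 16)+(10, 17)]
4. N_y = 33/2  [2·N = B+C = (5, 16)+(10, 17)]
   so N = (15/2, 33/2)

B = (5, 16)
N = (15/2, 33/2)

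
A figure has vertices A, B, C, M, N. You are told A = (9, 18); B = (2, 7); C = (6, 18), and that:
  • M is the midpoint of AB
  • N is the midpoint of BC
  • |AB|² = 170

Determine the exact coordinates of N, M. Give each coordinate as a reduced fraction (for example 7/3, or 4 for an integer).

N = (4, 25/2)
M = (11/2, 25/2)

1. M_x = 11/2  [2·M = A+B = (9, 18)+(2, 7)]
2. M_y = 25/2  [2·M = A+B = (9, 18)+(2, 7)]
   so M = (11/2, 25/2)
3. N_x = 4  [2·N = B+C = (2, 7)+(6, 18)]
4. N_y = 25/2  [2·N = B+C = (2, 7)+(6, 18)]
   so N = (4, 25/2)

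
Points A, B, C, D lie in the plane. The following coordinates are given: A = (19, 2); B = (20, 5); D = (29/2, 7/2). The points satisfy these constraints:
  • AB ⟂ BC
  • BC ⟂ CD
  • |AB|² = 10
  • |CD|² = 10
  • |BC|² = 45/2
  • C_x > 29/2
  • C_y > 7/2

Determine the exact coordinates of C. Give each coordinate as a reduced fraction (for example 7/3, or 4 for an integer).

C = (31/2, 13/2)

1. C_x = 31/2  [[AB ⟂ BC ⇒ 1x+3y-35=0] ∩ [|C−(29/2, 7/2)|²=10]]
2. C_y = 13/2  [[AB ⟂ BC ⇒ 1x+3y-35=0] ∩ [|C−(29/2, 7/2)|²=10]]
   so C = (31/2, 13/2)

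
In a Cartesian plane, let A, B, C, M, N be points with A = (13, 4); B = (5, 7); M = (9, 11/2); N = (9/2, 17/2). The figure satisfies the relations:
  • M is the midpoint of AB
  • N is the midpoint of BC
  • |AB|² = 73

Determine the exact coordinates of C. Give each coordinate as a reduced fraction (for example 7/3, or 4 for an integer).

1. C_x = 4  [C = 2·N−B = 2·(9/2, 17/2)−(5, 7)]
2. C_y = 10  [C = 2·N−B = 2·(9/2, 17/2)−(5, 7)]
   so C = (4, 10)

C = (4, 10)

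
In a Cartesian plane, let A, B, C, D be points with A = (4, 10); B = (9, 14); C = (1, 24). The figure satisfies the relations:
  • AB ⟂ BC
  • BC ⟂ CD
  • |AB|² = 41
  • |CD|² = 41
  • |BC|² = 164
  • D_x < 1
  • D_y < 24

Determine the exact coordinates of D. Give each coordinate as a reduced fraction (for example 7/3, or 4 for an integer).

D = (-4, 20)

1. D_x = -4  [[BC ⟂ CD ⇒ -8x+10y-232=0] ∩ [|D−(1, 24)|²=41]]
2. D_y = 20  [[BC ⟂ CD ⇒ -8x+10y-232=0] ∩ [|D−(1, 24)|²=41]]
   so D = (-4, 20)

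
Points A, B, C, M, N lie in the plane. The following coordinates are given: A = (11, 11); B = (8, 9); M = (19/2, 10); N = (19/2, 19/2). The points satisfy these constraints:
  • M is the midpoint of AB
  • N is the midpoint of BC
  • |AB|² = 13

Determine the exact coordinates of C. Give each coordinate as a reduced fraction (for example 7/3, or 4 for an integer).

1. C_x = 11  [C = 2·N−B = 2·(19/2, 19/2)−(8, 9)]
2. C_y = 10  [C = 2·N−B = 2·(19/2, 19/2)−(8, 9)]
   so C = (11, 10)

C = (11, 10)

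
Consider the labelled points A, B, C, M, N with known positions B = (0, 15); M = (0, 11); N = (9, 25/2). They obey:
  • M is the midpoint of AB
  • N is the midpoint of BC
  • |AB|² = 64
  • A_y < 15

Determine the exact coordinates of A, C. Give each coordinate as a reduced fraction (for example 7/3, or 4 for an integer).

1. A_x = 0  [A = 2·M−B = 2·(0, 11)−(0, 15)]
2. A_y = 7  [A = 2·M−B = 2·(0, 11)−(0, 15)]
   so A = (0, 7)
3. C_x = 18  [C = 2·N−B = 2·(9, 25/2)−(0, 15)]
4. C_y = 10  [C = 2·N−B = 2·(9, 25/2)−(0, 15)]
   so C = (18, 10)

A = (0, 7)
C = (18, 10)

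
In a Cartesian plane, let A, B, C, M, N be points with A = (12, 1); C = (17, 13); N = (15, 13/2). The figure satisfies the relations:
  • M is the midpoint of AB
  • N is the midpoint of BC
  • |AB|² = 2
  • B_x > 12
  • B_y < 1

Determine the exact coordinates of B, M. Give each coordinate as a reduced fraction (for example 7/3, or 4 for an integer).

B = (13, 0)
M = (25/2, 1/2)

1. B_x = 13  [B = 2·N−C = 2·(15, 13/2)−(17, 13)]
2. B_y = 0  [B = 2·N−C = 2·(15, 13/2)−(17, 13)]
   so B = (13, 0)
3. M_x = 25/2  [2·M = A+B = (12, 1)+(13, 0)]
4. M_y = 1/2  [2·M = A+B = (12, 1)+(13, 0)]
   so M = (25/2, 1/2)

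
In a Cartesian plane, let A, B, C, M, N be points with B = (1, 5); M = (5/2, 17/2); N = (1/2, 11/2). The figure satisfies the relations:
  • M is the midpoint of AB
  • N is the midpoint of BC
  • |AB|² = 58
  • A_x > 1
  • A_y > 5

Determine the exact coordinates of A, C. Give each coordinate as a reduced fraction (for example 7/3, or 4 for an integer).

1. A_x = 4  [A = 2·M−B = 2·(5/2, 17/2)−(1, 5)]
2. A_y = 12  [A = 2·M−B = 2·(5/2, 17/2)−(1, 5)]
   so A = (4, 12)
3. C_x = 0  [C = 2·N−B = 2·(1/2, 11/2)−(1, 5)]
4. C_y = 6  [C = 2·N−B = 2·(1/2, 11/2)−(1, 5)]
   so C = (0, 6)

A = (4, 12)
C = (0, 6)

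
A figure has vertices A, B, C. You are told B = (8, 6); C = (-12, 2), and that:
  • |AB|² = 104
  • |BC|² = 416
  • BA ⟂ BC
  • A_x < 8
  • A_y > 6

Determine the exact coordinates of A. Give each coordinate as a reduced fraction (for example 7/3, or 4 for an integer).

A = (6, 16)

1. A_x = 6  [[BA ⟂ BC ⇒ -20x-4y+184=0] ∩ [|A−(8, 6)|²=104]]
2. A_y = 16  [[BA ⟂ BC ⇒ -20x-4y+184=0] ∩ [|A−(8, 6)|²=104]]
   so A = (6, 16)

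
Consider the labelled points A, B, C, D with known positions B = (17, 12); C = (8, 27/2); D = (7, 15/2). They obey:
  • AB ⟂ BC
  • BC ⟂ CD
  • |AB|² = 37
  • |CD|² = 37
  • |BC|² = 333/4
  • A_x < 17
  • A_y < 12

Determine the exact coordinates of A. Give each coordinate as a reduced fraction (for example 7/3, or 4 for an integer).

1. A_x = 16  [[AB ⟂ BC ⇒ 9x-3/2y-135=0] ∩ [|A−(17, 12)|²=37]]
2. A_y = 6  [[AB ⟂ BC ⇒ 9x-3/2y-135=0] ∩ [|A−(17, 12)|²=37]]
   so A = (16, 6)

A = (16, 6)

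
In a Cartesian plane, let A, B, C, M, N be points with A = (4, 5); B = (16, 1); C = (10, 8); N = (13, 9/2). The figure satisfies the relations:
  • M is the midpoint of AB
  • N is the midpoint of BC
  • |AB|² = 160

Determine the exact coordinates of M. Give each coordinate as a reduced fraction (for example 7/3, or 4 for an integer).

M = (10, 3)

1. M_x = 10  [2·M = A+B = (4, 5)+(16, 1)]
2. M_y = 3  [2·M = A+B = (4, 5)+(16, 1)]
   so M = (10, 3)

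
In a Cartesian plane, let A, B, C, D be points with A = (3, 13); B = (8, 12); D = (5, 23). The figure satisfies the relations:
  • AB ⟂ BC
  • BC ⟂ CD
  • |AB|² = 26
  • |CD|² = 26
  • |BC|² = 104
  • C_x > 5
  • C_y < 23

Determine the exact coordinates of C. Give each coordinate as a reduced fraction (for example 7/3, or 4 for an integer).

1. C_x = 10  [[AB ⟂ BC ⇒ 5x-1y-28=0] ∩ [|C−(5, 23)|²=26]]
2. C_y = 22  [[AB ⟂ BC ⇒ 5x-1y-28=0] ∩ [|C−(5, 23)|²=26]]
   so C = (10, 22)

C = (10, 22)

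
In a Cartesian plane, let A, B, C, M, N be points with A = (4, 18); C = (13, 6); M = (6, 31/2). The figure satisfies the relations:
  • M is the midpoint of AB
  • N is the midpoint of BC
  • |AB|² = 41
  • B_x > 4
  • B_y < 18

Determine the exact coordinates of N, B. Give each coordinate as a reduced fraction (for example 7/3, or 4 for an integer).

N = (21/2, 19/2)
B = (8, 13)

1. B_x = 8  [B = 2·M−A = 2·(6, 31/2)−(4, 18)]
2. B_y = 13  [B = 2·M−A = 2·(6, 31/2)−(4, 18)]
   so B = (8, 13)
3. N_x = 21/2  [2·N = B+C = (8, 13)+(13, 6)]
4. N_y = 19/2  [2·N = B+C = (8, 13)+(13, 6)]
   so N = (21/2, 19/2)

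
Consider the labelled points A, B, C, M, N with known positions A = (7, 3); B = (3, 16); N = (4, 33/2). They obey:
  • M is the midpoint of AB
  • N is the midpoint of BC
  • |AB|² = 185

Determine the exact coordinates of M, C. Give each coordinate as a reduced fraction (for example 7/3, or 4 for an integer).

M = (5, 19/2)
C = (5, 17)

1. M_x = 5  [2·M = A+B = (7, 3)+(3, 16)]
2. M_y = 19/2  [2·M = A+B = (7, 3)+(3, 16)]
   so M = (5, 19/2)
3. C_x = 5  [C = 2·N−B = 2·(4, 33/2)−(3, 16)]
4. C_y = 17  [C = 2·N−B = 2·(4, 33/2)−(3, 16)]
   so C = (5, 17)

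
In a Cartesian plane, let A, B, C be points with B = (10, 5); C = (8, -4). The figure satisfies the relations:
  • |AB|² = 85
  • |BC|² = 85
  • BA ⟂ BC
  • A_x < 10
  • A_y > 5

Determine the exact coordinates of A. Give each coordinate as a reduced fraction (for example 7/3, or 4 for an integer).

1. A_x = 1  [[BA ⟂ BC ⇒ -2x-9y+65=0] ∩ [|A−(10, 5)|²=85]]
2. A_y = 7  [[BA ⟂ BC ⇒ -2x-9y+65=0] ∩ [|A−(10, 5)|²=85]]
   so A = (1, 7)

A = (1, 7)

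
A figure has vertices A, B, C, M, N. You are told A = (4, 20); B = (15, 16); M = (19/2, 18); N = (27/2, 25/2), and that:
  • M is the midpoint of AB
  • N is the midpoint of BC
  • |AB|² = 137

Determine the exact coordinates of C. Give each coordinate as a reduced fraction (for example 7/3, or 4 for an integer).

1. C_x = 12  [C = 2·N−B = 2·(27/2, 25/2)−(15, 16)]
2. C_y = 9  [C = 2·N−B = 2·(27/2, 25/2)−(15, 16)]
   so C = (12, 9)

C = (12, 9)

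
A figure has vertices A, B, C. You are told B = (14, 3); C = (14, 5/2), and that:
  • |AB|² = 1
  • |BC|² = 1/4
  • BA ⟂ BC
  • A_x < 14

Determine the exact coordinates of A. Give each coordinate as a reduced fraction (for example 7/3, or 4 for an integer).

1. A_x = 13  [[BA ⟂ BC ⇒ -1/2y+3/2=0] ∩ [|A−(14, 3)|²=1]]
2. A_y = 3  [[BA ⟂ BC ⇒ -1/2y+3/2=0] ∩ [|A−(14, 3)|²=1]]
   so A = (13, 3)

A = (13, 3)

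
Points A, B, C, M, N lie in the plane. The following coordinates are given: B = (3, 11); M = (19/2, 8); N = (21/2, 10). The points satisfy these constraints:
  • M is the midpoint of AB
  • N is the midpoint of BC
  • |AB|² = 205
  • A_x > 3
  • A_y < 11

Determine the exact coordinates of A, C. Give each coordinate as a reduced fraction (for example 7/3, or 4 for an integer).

A = (16, 5)
C = (18, 9)

1. A_x = 16  [A = 2·M−B = 2·(19/2, 8)−(3, 11)]
2. A_y = 5  [A = 2·M−B = 2·(19/2, 8)−(3, 11)]
   so A = (16, 5)
3. C_x = 18  [C = 2·N−B = 2·(21/2, 10)−(3, 11)]
4. C_y = 9  [C = 2·N−B = 2·(21/2, 10)−(3, 11)]
   so C = (18, 9)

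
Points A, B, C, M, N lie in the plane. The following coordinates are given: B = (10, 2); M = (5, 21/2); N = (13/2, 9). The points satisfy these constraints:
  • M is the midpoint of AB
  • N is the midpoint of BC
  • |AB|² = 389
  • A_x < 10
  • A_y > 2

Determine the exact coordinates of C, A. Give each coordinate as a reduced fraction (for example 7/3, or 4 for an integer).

C = (3, 16)
A = (0, 19)

1. A_x = 0  [A = 2·M−B = 2·(5, 21/2)−(10, 2)]
2. A_y = 19  [A = 2·M−B = 2·(5, 21/2)−(10, 2)]
   so A = (0, 19)
3. C_x = 3  [C = 2·N−B = 2·(13/2, 9)−(10, 2)]
4. C_y = 16  [C = 2·N−B = 2·(13/2, 9)−(10, 2)]
   so C = (3, 16)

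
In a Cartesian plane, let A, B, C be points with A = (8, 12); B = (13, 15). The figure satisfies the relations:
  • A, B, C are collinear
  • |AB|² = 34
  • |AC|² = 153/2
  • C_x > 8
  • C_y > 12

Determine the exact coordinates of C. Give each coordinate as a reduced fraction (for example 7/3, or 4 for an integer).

C = (31/2, 33/2)

1. C_x = 31/2  [[A, B, C are collinear ⇒ -3x+5y-36=0] ∩ [|C−(8, 12)|²=153/2]]
2. C_y = 33/2  [[A, B, C are collinear ⇒ -3x+5y-36=0] ∩ [|C−(8, 12)|²=153/2]]
   so C = (31/2, 33/2)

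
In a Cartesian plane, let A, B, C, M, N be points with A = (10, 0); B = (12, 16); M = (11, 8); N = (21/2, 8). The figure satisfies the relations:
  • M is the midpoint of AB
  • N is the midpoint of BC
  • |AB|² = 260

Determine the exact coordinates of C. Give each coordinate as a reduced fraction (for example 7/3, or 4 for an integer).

C = (9, 0)

1. C_x = 9  [C = 2·N−B = 2·(21/2, 8)−(12, 16)]
2. C_y = 0  [C = 2·N−B = 2·(21/2, 8)−(12, 16)]
   so C = (9, 0)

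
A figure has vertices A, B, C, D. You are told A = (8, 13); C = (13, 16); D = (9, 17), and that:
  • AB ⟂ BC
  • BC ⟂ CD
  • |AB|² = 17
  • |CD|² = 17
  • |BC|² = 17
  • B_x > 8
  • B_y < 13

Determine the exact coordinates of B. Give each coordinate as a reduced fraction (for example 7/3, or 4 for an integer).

B = (12, 12)

1. B_x = 12  [[BC ⟂ CD ⇒ 4x-1y-36=0] ∩ [|B−(8, 13)|²=17]]
2. B_y = 12  [[BC ⟂ CD ⇒ 4x-1y-36=0] ∩ [|B−(8, 13)|²=17]]
   so B = (12, 12)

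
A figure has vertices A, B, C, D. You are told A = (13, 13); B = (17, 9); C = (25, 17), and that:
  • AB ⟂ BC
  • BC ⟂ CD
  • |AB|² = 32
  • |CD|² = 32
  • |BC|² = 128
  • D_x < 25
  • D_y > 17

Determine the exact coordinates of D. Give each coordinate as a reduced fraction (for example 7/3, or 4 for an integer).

D = (21, 21)

1. D_x = 21  [[BC ⟂ CD ⇒ 8x+8y-336=0] ∩ [|D−(25, 17)|²=32]]
2. D_y = 21  [[BC ⟂ CD ⇒ 8x+8y-336=0] ∩ [|D−(25, 17)|²=32]]
   so D = (21, 21)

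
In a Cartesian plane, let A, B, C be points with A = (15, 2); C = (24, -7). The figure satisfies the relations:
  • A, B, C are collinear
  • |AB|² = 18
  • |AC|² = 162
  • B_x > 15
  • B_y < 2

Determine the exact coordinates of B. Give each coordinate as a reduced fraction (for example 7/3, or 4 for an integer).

B = (18, -1)

1. B_x = 18  [[A, B, C are collinear ⇒ -9x-9y+153=0] ∩ [|B−(15, 2)|²=18]]
2. B_y = -1  [[A, B, C are collinear ⇒ -9x-9y+153=0] ∩ [|B−(15, 2)|²=18]]
   so B = (18, -1)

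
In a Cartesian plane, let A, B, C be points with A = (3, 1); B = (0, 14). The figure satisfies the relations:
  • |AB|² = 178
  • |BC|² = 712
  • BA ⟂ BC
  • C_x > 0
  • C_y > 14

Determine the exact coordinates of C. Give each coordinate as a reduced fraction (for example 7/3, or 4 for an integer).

C = (26, 20)

1. C_x = 26  [[BA ⟂ BC ⇒ 3x-13y+182=0] ∩ [|C−(0, 14)|²=712]]
2. C_y = 20  [[BA ⟂ BC ⇒ 3x-13y+182=0] ∩ [|C−(0, 14)|²=712]]
   so C = (26, 20)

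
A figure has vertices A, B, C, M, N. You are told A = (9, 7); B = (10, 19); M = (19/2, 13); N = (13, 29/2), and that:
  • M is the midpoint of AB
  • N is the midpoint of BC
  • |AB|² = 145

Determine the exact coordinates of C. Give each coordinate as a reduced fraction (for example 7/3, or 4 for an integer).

1. C_x = 16  [C = 2·N−B = 2·(13, 29/2)−(10, 19)]
2. C_y = 10  [C = 2·N−B = 2·(13, 29/2)−(10, 19)]
   so C = (16, 10)

C = (16, 10)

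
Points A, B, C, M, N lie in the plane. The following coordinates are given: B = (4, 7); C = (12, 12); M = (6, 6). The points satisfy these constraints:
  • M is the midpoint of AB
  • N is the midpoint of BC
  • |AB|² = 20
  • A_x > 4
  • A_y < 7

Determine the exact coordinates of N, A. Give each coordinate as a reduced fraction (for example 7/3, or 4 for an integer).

N = (8, 19/2)
A = (8, 5)

1. A_x = 8  [A = 2·M−B = 2·(6, 6)−(4, 7)]
2. A_y = 5  [A = 2·M−B = 2·(6, 6)−(4, 7)]
   so A = (8, 5)
3. N_x = 8  [2·N = B+C = (4, 7)+(12, 12)]
4. N_y = 19/2  [2·N = B+C = (4, 7)+(12, 12)]
   so N = (8, 19/2)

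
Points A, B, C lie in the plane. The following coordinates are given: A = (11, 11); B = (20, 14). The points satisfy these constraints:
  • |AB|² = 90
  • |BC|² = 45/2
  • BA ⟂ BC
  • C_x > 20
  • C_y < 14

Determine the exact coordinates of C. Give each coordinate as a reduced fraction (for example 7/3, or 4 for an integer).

1. C_x = 43/2  [[BA ⟂ BC ⇒ -9x-3y+222=0] ∩ [|C−(20, 14)|²=45/2]]
2. C_y = 19/2  [[BA ⟂ BC ⇒ -9x-3y+222=0] ∩ [|C−(20, 14)|²=45/2]]
   so C = (43/2, 19/2)

C = (43/2, 19/2)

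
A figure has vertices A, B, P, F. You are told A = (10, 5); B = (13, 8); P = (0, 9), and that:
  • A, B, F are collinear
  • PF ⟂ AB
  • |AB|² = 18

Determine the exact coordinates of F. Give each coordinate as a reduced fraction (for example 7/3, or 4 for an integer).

F = (7, 2)

1. F_x = 7  [[A, B, F are collinear ⇒ -3x+3y+15=0] ∩ [PF ⟂ AB ⇒ 3x+3y-27=0]]
2. F_y = 2  [[A, B, F are collinear ⇒ -3x+3y+15=0] ∩ [PF ⟂ AB ⇒ 3x+3y-27=0]]
   so F = (7, 2)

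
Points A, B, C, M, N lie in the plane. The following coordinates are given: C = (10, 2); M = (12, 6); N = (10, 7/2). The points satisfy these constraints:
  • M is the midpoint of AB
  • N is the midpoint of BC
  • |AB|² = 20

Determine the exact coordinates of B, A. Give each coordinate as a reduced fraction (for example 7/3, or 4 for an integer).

B = (10, 5)
A = (14, 7)

1. B_x = 10  [B = 2·N−C = 2·(10, 7/2)−(10, 2)]
2. B_y = 5  [B = 2·N−C = 2·(10, 7/2)−(10, 2)]
   so B = (10, 5)
3. A_x = 14  [A = 2·M−B = 2·(12, 6)−(10, 5)]
4. A_y = 7  [A = 2·M−B = 2·(12, 6)−(10, 5)]
   so A = (14, 7)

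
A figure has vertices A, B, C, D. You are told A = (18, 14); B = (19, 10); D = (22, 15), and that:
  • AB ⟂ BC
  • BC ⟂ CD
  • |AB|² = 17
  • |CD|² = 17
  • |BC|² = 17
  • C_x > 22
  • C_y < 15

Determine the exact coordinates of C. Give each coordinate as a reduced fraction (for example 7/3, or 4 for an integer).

1. C_x = 23  [[AB ⟂ BC ⇒ 1x-4y+21=0] ∩ [|C−(22, 15)|²=17]]
2. C_y = 11  [[AB ⟂ BC ⇒ 1x-4y+21=0] ∩ [|C−(22, 15)|²=17]]
   so C = (23, 11)

C = (23, 11)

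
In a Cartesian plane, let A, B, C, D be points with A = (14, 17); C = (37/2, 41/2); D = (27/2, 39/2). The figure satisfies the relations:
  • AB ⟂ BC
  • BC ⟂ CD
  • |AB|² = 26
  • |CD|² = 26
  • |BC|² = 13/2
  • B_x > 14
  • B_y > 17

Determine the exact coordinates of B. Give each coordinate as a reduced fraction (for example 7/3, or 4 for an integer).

1. B_x = 19  [[BC ⟂ CD ⇒ 5x+1y-113=0] ∩ [|B−(14, 17)|²=26]]
2. B_y = 18  [[BC ⟂ CD ⇒ 5x+1y-113=0] ∩ [|B−(14, 17)|²=26]]
   so B = (19, 18)

B = (19, 18)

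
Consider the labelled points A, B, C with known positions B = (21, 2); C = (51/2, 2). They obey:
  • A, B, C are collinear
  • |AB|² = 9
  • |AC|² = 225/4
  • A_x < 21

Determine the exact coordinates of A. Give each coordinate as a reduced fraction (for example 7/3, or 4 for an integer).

1. A_x = 18  [[A, B, C are collinear ⇒ 9/2y-9=0] ∩ [|A−(21, 2)|²=9]]
2. A_y = 2  [[A, B, C are collinear ⇒ 9/2y-9=0] ∩ [|A−(21, 2)|²=9]]
   so A = (18, 2)

A = (18, 2)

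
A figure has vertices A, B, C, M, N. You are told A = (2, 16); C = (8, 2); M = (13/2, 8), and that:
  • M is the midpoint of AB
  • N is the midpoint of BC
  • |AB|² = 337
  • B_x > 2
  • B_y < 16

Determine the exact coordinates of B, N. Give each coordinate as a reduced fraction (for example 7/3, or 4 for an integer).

1. B_x = 11  [B = 2·M−A = 2·(13/2, 8)−(2, 16)]
2. B_y = 0  [B = 2·M−A = 2·(13/2, 8)−(2, 16)]
   so B = (11, 0)
3. N_x = 19/2  [2·N = B+C = (11, 0)+(8, 2)]
4. N_y = 1  [2·N = B+C = (11, 0)+(8, 2)]
   so N = (19/2, 1)

B = (11, 0)
N = (19/2, 1)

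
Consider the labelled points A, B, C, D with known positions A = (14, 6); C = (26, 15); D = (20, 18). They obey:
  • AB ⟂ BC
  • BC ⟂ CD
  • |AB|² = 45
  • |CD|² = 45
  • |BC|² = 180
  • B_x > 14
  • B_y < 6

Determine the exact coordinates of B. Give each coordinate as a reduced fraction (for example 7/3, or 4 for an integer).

1. B_x = 20  [[BC ⟂ CD ⇒ 6x-3y-111=0] ∩ [|B−(14, 6)|²=45]]
2. B_y = 3  [[BC ⟂ CD ⇒ 6x-3y-111=0] ∩ [|B−(14, 6)|²=45]]
   so B = (20, 3)

B = (20, 3)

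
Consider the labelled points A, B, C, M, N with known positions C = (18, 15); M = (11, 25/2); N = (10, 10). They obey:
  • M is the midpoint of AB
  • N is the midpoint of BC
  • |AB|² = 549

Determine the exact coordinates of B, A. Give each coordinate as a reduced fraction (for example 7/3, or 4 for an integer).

B = (2, 5)
A = (20, 20)

1. B_x = 2  [B = 2·N−C = 2·(10, 10)−(18, 15)]
2. B_y = 5  [B = 2·N−C = 2·(10, 10)−(18, 15)]
   so B = (2, 5)
3. A_x = 20  [A = 2·M−B = 2·(11, 25/2)−(2, 5)]
4. A_y = 20  [A = 2·M−B = 2·(11, 25/2)−(2, 5)]
   so A = (20, 20)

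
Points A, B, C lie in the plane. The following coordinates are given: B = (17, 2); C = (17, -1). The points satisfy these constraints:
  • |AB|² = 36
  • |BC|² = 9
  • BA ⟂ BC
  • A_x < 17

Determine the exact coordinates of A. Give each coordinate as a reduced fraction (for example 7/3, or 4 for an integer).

A = (11, 2)

1. A_x = 11  [[BA ⟂ BC ⇒ -3y+6=0] ∩ [|A−(17, 2)|²=36]]
2. A_y = 2  [[BA ⟂ BC ⇒ -3y+6=0] ∩ [|A−(17, 2)|²=36]]
   so A = (11, 2)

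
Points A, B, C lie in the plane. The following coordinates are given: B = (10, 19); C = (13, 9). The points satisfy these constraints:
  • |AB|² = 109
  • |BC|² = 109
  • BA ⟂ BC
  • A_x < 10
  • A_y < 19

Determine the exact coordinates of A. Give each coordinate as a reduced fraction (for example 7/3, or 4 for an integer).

A = (0, 16)

1. A_x = 0  [[BA ⟂ BC ⇒ 3x-10y+160=0] ∩ [|A−(10, 19)|²=109]]
2. A_y = 16  [[BA ⟂ BC ⇒ 3x-10y+160=0] ∩ [|A−(10, 19)|²=109]]
   so A = (0, 16)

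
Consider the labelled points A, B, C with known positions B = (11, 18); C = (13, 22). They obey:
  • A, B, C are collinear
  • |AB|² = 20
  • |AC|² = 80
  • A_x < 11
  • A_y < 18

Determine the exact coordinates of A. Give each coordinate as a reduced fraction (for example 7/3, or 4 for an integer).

1. A_x = 9  [[A, B, C are collinear ⇒ -4x+2y+8=0] ∩ [|A−(11, 18)|²=20]]
2. A_y = 14  [[A, B, C are collinear ⇒ -4x+2y+8=0] ∩ [|A−(11, 18)|²=20]]
   so A = (9, 14)

A = (9, 14)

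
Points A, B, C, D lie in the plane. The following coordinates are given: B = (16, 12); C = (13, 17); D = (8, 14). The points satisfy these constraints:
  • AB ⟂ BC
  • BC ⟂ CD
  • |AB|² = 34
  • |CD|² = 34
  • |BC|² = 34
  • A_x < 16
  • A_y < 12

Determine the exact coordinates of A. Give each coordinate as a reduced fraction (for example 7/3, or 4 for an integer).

A = (11, 9)

1. A_x = 11  [[AB ⟂ BC ⇒ 3x-5y+12=0] ∩ [|A−(16, 12)|²=34]]
2. A_y = 9  [[AB ⟂ BC ⇒ 3x-5y+12=0] ∩ [|A−(16, 12)|²=34]]
   so A = (11, 9)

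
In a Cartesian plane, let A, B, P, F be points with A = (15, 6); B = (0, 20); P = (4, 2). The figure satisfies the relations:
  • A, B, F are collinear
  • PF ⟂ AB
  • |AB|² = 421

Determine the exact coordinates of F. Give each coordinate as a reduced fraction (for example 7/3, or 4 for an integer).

F = (4680/421, 4052/421)

1. F_x = 4680/421  [[A, B, F are collinear ⇒ -14x-15y+300=0] ∩ [PF ⟂ AB ⇒ -15x+14y+32=0]]
2. F_y = 4052/421  [[A, B, F are collinear ⇒ -14x-15y+300=0] ∩ [PF ⟂ AB ⇒ -15x+14y+32=0]]
   so F = (4680/421, 4052/421)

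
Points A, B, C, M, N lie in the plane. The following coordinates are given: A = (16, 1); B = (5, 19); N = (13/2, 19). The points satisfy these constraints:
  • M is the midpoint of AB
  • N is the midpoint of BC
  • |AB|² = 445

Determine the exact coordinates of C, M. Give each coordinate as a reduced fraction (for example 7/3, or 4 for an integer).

1. M_x = 21/2  [2·M = A+B = (16, 1)+(5, 19)]
2. M_y = 10  [2·M = A+B = (16, 1)+(5, 19)]
   so M = (21/2, 10)
3. C_x = 8  [C = 2·N−B = 2·(13/2, 19)−(5, 19)]
4. C_y = 19  [C = 2·N−B = 2·(13/2, 19)−(5, 19)]
   so C = (8, 19)

C = (8, 19)
M = (21/2, 10)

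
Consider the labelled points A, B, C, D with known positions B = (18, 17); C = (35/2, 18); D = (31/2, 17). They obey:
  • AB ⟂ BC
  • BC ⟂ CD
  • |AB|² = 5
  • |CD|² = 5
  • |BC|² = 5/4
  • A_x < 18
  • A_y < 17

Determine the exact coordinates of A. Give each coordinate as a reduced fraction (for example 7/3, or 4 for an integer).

1. A_x = 16  [[AB ⟂ BC ⇒ 1/2x-1y+8=0] ∩ [|A−(18, 17)|²=5]]
2. A_y = 16  [[AB ⟂ BC ⇒ 1/2x-1y+8=0] ∩ [|A−(18, 17)|²=5]]
   so A = (16, 16)

A = (16, 16)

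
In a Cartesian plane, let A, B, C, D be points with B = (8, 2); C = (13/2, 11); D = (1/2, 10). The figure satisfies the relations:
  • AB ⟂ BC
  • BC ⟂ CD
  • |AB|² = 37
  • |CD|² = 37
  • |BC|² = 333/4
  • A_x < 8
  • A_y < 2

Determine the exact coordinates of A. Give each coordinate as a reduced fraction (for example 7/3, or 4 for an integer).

A = (2, 1)

1. A_x = 2  [[AB ⟂ BC ⇒ 3/2x-9y+6=0] ∩ [|A−(8, 2)|²=37]]
2. A_y = 1  [[AB ⟂ BC ⇒ 3/2x-9y+6=0] ∩ [|A−(8, 2)|²=37]]
   so A = (2, 1)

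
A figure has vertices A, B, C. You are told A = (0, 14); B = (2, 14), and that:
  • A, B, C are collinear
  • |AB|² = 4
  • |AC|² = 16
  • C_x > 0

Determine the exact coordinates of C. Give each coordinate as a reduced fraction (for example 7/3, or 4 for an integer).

1. C_x = 4  [[A, B, C are collinear ⇒ 2y-28=0] ∩ [|C−(0, 14)|²=16]]
2. C_y = 14  [[A, B, C are collinear ⇒ 2y-28=0] ∩ [|C−(0, 14)|²=16]]
   so C = (4, 14)

C = (4, 14)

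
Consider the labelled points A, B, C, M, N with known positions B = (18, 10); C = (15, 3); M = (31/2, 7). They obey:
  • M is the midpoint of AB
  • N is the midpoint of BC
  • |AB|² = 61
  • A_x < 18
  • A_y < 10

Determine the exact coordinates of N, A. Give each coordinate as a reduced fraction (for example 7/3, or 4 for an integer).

1. A_x = 13  [A = 2·M−B = 2·(31/2, 7)−(18, 10)]
2. A_y = 4  [A = 2·M−B = 2·(31/2, 7)−(18, 10)]
   so A = (13, 4)
3. N_x = 33/2  [2·N = B+C = (18, 10)+(15, 3)]
4. N_y = 13/2  [2·N = B+C = (18, 10)+(15, 3)]
   so N = (33/2, 13/2)

N = (33/2, 13/2)
A = (13, 4)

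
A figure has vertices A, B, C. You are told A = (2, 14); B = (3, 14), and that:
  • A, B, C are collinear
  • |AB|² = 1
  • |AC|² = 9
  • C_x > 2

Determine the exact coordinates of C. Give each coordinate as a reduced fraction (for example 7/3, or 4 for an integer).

C = (5, 14)

1. C_x = 5  [[A, B, C are collinear ⇒ 1y-14=0] ∩ [|C−(2, 14)|²=9]]
2. C_y = 14  [[A, B, C are collinear ⇒ 1y-14=0] ∩ [|C−(2, 14)|²=9]]
   so C = (5, 14)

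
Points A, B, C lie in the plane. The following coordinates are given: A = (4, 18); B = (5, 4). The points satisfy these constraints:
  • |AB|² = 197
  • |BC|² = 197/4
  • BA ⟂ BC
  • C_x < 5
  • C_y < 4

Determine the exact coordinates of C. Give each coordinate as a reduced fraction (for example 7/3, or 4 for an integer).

C = (-2, 7/2)

1. C_x = -2  [[BA ⟂ BC ⇒ -1x+14y-51=0] ∩ [|C−(5, 4)|²=197/4]]
2. C_y = 7/2  [[BA ⟂ BC ⇒ -1x+14y-51=0] ∩ [|C−(5, 4)|²=197/4]]
   so C = (-2, 7/2)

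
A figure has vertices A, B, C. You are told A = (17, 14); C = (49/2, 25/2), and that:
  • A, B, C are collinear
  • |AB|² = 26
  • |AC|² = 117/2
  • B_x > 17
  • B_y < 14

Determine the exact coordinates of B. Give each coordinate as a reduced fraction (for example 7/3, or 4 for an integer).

B = (22, 13)

1. B_x = 22  [[A, B, C are collinear ⇒ -3/2x-15/2y+261/2=0] ∩ [|B−(17, 14)|²=26]]
2. B_y = 13  [[A, B, C are collinear ⇒ -3/2x-15/2y+261/2=0] ∩ [|B−(17, 14)|²=26]]
   so B = (22, 13)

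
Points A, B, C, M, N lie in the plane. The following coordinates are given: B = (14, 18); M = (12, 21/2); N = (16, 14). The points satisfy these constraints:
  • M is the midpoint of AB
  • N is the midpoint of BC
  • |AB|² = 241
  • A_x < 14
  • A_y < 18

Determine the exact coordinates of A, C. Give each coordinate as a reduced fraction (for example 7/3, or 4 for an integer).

A = (10, 3)
C = (18, 10)

1. A_x = 10  [A = 2·M−B = 2·(12, 21/2)−(14, 18)]
2. A_y = 3  [A = 2·M−B = 2·(12, 21/2)−(14, 18)]
   so A = (10, 3)
3. C_x = 18  [C = 2·N−B = 2·(16, 14)−(14, 18)]
4. C_y = 10  [C = 2·N−B = 2·(16, 14)−(14, 18)]
   so C = (18, 10)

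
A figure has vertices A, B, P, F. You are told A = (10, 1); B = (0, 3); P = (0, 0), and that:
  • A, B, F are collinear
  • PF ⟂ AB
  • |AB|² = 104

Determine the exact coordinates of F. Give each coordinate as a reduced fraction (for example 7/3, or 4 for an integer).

1. F_x = 15/26  [[A, B, F are collinear ⇒ -2x-10y+30=0] ∩ [PF ⟂ AB ⇒ -10x+2y=0]]
2. F_y = 75/26  [[A, B, F are collinear ⇒ -2x-10y+30=0] ∩ [PF ⟂ AB ⇒ -10x+2y=0]]
   so F = (15/26, 75/26)

F = (15/26, 75/26)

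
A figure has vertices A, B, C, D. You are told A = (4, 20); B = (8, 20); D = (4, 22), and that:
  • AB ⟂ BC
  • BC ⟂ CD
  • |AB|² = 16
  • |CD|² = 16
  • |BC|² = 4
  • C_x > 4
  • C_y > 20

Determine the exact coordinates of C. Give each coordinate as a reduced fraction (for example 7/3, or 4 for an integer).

C = (8, 22)

1. C_x = 8  [[AB ⟂ BC ⇒ 4x-32=0] ∩ [|C−(4, 22)|²=16]]
2. C_y = 22  [[AB ⟂ BC ⇒ 4x-32=0] ∩ [|C−(4, 22)|²=16]]
   so C = (8, 22)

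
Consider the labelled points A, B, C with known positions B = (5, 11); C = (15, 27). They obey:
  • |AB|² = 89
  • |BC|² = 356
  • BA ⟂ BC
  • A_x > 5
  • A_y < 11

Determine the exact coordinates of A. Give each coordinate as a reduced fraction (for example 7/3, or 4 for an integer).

1. A_x = 13  [[BA ⟂ BC ⇒ 10x+16y-226=0] ∩ [|A−(5, 11)|²=89]]
2. A_y = 6  [[BA ⟂ BC ⇒ 10x+16y-226=0] ∩ [|A−(5, 11)|²=89]]
   so A = (13, 6)

A = (13, 6)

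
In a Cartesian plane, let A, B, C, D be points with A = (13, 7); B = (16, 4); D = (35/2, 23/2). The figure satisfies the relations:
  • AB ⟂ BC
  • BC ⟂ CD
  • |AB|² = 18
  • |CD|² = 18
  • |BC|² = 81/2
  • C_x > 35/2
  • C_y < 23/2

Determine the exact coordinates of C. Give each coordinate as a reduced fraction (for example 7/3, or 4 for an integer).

C = (41/2, 17/2)

1. C_x = 41/2  [[AB ⟂ BC ⇒ 3x-3y-36=0] ∩ [|C−(35/2, 23/2)|²=18]]
2. C_y = 17/2  [[AB ⟂ BC ⇒ 3x-3y-36=0] ∩ [|C−(35/2, 23/2)|²=18]]
   so C = (41/2, 17/2)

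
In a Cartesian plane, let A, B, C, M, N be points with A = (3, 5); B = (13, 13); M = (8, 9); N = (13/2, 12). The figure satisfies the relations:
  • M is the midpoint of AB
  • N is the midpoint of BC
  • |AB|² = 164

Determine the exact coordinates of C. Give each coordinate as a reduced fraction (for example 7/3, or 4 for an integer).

C = (0, 11)

1. C_x = 0  [C = 2·N−B = 2·(13/2, 12)−(13, 13)]
2. C_y = 11  [C = 2·N−B = 2·(13/2, 12)−(13, 13)]
   so C = (0, 11)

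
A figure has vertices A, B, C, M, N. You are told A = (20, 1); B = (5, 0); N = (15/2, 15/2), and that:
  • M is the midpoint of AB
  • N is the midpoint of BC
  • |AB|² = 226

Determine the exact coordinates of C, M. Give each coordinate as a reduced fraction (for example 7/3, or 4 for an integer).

C = (10, 15)
M = (25/2, 1/2)

1. M_x = 25/2  [2·M = A+B = (20, 1)+(5, 0)]
2. M_y = 1/2  [2·M = A+B = (20, 1)+(5, 0)]
   so M = (25/2, 1/2)
3. C_x = 10  [C = 2·N−B = 2·(15/2, 15/2)−(5, 0)]
4. C_y = 15  [C = 2·N−B = 2·(15/2, 15/2)−(5, 0)]
   so C = (10, 15)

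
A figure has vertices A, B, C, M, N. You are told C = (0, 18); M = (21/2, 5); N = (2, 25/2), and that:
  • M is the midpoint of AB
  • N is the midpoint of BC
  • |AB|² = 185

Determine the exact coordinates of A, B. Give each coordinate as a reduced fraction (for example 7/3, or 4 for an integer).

1. B_x = 4  [B = 2·N−C = 2·(2, 25/2)−(0, 18)]
2. B_y = 7  [B = 2·N−C = 2·(2, 25/2)−(0, 18)]
   so B = (4, 7)
3. A_x = 17  [A = 2·M−B = 2·(21/2, 5)−(4, 7)]
4. A_y = 3  [A = 2·M−B = 2·(21/2, 5)−(4, 7)]
   so A = (17, 3)

A = (17, 3)
B = (4, 7)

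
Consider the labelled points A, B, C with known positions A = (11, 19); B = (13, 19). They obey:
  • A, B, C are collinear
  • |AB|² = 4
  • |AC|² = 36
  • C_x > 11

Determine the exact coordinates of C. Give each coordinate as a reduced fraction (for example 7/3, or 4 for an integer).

C = (17, 19)

1. C_x = 17  [[A, B, C are collinear ⇒ 2y-38=0] ∩ [|C−(11, 19)|²=36]]
2. C_y = 19  [[A, B, C are collinear ⇒ 2y-38=0] ∩ [|C−(11, 19)|²=36]]
   so C = (17, 19)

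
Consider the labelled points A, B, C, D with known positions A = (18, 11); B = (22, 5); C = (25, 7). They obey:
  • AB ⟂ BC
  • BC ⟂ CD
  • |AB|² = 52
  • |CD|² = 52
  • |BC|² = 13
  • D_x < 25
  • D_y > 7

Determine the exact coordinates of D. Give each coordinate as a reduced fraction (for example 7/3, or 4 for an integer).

1. D_x = 21  [[BC ⟂ CD ⇒ 3x+2y-89=0] ∩ [|D−(25, 7)|²=52]]
2. D_y = 13  [[BC ⟂ CD ⇒ 3x+2y-89=0] ∩ [|D−(25, 7)|²=52]]
   so D = (21, 13)

D = (21, 13)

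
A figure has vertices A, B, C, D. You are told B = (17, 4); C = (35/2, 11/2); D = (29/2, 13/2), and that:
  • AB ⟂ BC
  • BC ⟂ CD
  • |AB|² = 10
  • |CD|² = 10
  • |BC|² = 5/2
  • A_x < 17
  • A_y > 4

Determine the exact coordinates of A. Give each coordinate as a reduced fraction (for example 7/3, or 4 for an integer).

1. A_x = 14  [[AB ⟂ BC ⇒ -1/2x-3/2y+29/2=0] ∩ [|A−(17, 4)|²=10]]
2. A_y = 5  [[AB ⟂ BC ⇒ -1/2x-3/2y+29/2=0] ∩ [|A−(17, 4)|²=10]]
   so A = (14, 5)

A = (14, 5)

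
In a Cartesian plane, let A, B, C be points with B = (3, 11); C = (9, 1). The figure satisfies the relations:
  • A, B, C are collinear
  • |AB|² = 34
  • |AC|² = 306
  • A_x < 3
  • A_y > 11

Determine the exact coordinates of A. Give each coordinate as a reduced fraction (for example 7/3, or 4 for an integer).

1. A_x = 0  [[A, B, C are collinear ⇒ 10x+6y-96=0] ∩ [|A−(3, 11)|²=34]]
2. A_y = 16  [[A, B, C are collinear ⇒ 10x+6y-96=0] ∩ [|A−(3, 11)|²=34]]
   so A = (0, 16)

A = (0, 16)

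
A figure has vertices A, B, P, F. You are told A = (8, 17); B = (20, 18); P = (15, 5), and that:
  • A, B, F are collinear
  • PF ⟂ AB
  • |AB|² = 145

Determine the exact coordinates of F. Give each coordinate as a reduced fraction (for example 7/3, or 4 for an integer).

F = (2024/145, 2537/145)

1. F_x = 2024/145  [[A, B, F are collinear ⇒ -1x+12y-196=0] ∩ [PF ⟂ AB ⇒ 12x+1y-185=0]]
2. F_y = 2537/145  [[A, B, F are collinear ⇒ -1x+12y-196=0] ∩ [PF ⟂ AB ⇒ 12x+1y-185=0]]
   so F = (2024/145, 2537/145)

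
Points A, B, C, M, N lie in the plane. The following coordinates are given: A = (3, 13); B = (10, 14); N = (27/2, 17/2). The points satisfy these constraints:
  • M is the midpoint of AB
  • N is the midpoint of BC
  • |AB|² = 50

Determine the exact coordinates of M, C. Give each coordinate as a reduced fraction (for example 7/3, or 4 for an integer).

M = (13/2, 27/2)
C = (17, 3)

1. M_x = 13/2  [2·M = A+B = (3, 13)+(10, 14)]
2. M_y = 27/2  [2·M = A+B = (3, 13)+(10, 14)]
   so M = (13/2, 27/2)
3. C_x = 17  [C = 2·N−B = 2·(27/2, 17/2)−(10, 14)]
4. C_y = 3  [C = 2·N−B = 2·(27/2, 17/2)−(10, 14)]
   so C = (17, 3)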